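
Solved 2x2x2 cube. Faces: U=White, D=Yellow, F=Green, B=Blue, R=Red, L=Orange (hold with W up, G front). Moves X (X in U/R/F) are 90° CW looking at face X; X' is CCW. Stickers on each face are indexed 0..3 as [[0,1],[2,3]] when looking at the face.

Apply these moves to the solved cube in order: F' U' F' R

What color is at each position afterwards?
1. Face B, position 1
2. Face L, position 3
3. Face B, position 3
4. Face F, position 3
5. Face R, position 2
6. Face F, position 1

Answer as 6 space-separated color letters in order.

Answer: R W B Y R W

Derivation:
After move 1 (F'): F=GGGG U=WWRR R=YRYR D=OOYY L=OWOW
After move 2 (U'): U=WRWR F=OWGG R=GGYR B=YRBB L=BBOW
After move 3 (F'): F=WGOG U=WRGY R=OGOR D=BWYY L=BROW
After move 4 (R): R=OORG U=WGGG F=WWOY D=BBYY B=YRRB
Query 1: B[1] = R
Query 2: L[3] = W
Query 3: B[3] = B
Query 4: F[3] = Y
Query 5: R[2] = R
Query 6: F[1] = W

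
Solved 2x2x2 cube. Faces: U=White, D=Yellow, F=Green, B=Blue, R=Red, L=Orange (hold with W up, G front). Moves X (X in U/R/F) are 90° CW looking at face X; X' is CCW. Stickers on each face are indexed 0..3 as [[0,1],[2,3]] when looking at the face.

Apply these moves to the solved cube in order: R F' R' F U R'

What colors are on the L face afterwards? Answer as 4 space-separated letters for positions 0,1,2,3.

Answer: G Y O Y

Derivation:
After move 1 (R): R=RRRR U=WGWG F=GYGY D=YBYB B=WBWB
After move 2 (F'): F=YYGG U=WGRR R=BRYR D=OOYB L=OGOW
After move 3 (R'): R=RRBY U=WWRW F=YGGR D=OYYG B=BBOB
After move 4 (F): F=GYRG U=WWWG R=RRWY D=BRYG L=OOOY
After move 5 (U): U=WWGW F=RRRG R=BBWY B=OOOB L=GYOY
After move 6 (R'): R=BYBW U=WOGO F=RWRW D=BRYG B=GORB
Query: L face = GYOY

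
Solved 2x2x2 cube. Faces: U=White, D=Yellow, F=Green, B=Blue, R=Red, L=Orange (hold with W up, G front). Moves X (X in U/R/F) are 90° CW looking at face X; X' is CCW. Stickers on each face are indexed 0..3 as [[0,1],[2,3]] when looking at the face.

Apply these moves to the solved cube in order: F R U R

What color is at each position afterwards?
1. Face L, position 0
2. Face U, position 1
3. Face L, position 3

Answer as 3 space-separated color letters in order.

Answer: G W Y

Derivation:
After move 1 (F): F=GGGG U=WWOO R=WRWR D=RRYY L=OYOY
After move 2 (R): R=WWRR U=WGOG F=GRGY D=RBYB B=OBWB
After move 3 (U): U=OWGG F=WWGY R=OBRR B=OYWB L=GROY
After move 4 (R): R=RORB U=OWGY F=WBGB D=RWYO B=GYWB
Query 1: L[0] = G
Query 2: U[1] = W
Query 3: L[3] = Y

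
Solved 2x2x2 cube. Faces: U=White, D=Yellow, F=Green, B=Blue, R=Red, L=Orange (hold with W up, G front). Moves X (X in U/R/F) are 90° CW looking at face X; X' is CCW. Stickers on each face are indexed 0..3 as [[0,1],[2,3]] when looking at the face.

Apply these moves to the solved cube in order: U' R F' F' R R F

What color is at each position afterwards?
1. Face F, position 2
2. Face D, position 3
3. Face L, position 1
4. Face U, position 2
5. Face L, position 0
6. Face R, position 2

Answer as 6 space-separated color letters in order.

Answer: W Y G R B R

Derivation:
After move 1 (U'): U=WWWW F=OOGG R=GGRR B=RRBB L=BBOO
After move 2 (R): R=RGRG U=WOWG F=OYGY D=YBYR B=WRWB
After move 3 (F'): F=YYOG U=WORR R=BGYG D=BOYR L=BGOW
After move 4 (F'): F=YGYO U=WOBY R=OGBG D=GWYR L=BROR
After move 5 (R): R=BOGG U=WGBO F=YWYR D=GWYW B=YROB
After move 6 (R): R=GBGO U=WWBR F=YWYW D=GOYY B=ORGB
After move 7 (F): F=YYWW U=WWRR R=BBRO D=GGYY L=BGOO
Query 1: F[2] = W
Query 2: D[3] = Y
Query 3: L[1] = G
Query 4: U[2] = R
Query 5: L[0] = B
Query 6: R[2] = R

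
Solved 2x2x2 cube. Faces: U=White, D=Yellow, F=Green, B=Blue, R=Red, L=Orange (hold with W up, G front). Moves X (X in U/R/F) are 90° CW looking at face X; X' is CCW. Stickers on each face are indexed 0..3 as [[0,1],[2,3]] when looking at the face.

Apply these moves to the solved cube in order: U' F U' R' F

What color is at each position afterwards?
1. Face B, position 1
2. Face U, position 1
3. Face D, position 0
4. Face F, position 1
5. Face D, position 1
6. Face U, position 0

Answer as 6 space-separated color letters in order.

After move 1 (U'): U=WWWW F=OOGG R=GGRR B=RRBB L=BBOO
After move 2 (F): F=GOGO U=WWOB R=WGWR D=RGYY L=BYOY
After move 3 (U'): U=WBWO F=BYGO R=GOWR B=WGBB L=RROY
After move 4 (R'): R=ORGW U=WBWW F=BBGO D=RYYO B=YGGB
After move 5 (F): F=GBOB U=WBYR R=WRWW D=GOYO L=RROY
Query 1: B[1] = G
Query 2: U[1] = B
Query 3: D[0] = G
Query 4: F[1] = B
Query 5: D[1] = O
Query 6: U[0] = W

Answer: G B G B O W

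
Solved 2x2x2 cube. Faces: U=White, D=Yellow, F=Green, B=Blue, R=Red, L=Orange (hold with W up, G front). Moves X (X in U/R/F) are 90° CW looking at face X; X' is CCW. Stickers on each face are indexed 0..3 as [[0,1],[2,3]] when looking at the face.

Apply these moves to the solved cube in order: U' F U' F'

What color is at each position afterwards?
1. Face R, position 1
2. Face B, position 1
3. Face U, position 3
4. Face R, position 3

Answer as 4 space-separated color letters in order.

After move 1 (U'): U=WWWW F=OOGG R=GGRR B=RRBB L=BBOO
After move 2 (F): F=GOGO U=WWOB R=WGWR D=RGYY L=BYOY
After move 3 (U'): U=WBWO F=BYGO R=GOWR B=WGBB L=RROY
After move 4 (F'): F=YOBG U=WBGW R=GORR D=RYYY L=ROOW
Query 1: R[1] = O
Query 2: B[1] = G
Query 3: U[3] = W
Query 4: R[3] = R

Answer: O G W R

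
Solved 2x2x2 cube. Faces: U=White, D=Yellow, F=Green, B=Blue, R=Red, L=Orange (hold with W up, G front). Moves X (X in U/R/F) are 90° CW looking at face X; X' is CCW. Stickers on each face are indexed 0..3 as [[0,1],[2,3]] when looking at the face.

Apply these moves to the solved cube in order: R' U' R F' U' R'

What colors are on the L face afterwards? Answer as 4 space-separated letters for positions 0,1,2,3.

Answer: W R O W

Derivation:
After move 1 (R'): R=RRRR U=WBWB F=GWGW D=YGYG B=YBYB
After move 2 (U'): U=BBWW F=OOGW R=GWRR B=RRYB L=YBOO
After move 3 (R): R=RGRW U=BOWW F=OGGG D=YYYR B=WRBB
After move 4 (F'): F=GGOG U=BORR R=YGYW D=BOYR L=YWOW
After move 5 (U'): U=ORBR F=YWOG R=GGYW B=YGBB L=WROW
After move 6 (R'): R=GWGY U=OBBY F=YROR D=BWYG B=RGOB
Query: L face = WROW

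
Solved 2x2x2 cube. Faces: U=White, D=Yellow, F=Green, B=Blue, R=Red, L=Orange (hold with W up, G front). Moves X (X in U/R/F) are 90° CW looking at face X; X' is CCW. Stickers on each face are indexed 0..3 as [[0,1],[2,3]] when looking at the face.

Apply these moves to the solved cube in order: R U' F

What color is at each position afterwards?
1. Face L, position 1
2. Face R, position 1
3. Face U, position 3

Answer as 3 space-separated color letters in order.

Answer: Y Y B

Derivation:
After move 1 (R): R=RRRR U=WGWG F=GYGY D=YBYB B=WBWB
After move 2 (U'): U=GGWW F=OOGY R=GYRR B=RRWB L=WBOO
After move 3 (F): F=GOYO U=GGOB R=WYWR D=RGYB L=WYOB
Query 1: L[1] = Y
Query 2: R[1] = Y
Query 3: U[3] = B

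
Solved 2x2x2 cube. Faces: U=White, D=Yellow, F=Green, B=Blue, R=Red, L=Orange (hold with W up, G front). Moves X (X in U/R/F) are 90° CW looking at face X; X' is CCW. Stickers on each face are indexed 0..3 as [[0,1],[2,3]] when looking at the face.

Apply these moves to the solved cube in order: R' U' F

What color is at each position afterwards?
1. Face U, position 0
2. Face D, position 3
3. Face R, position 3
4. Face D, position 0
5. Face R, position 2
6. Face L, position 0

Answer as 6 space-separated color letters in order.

After move 1 (R'): R=RRRR U=WBWB F=GWGW D=YGYG B=YBYB
After move 2 (U'): U=BBWW F=OOGW R=GWRR B=RRYB L=YBOO
After move 3 (F): F=GOWO U=BBOB R=WWWR D=RGYG L=YYOG
Query 1: U[0] = B
Query 2: D[3] = G
Query 3: R[3] = R
Query 4: D[0] = R
Query 5: R[2] = W
Query 6: L[0] = Y

Answer: B G R R W Y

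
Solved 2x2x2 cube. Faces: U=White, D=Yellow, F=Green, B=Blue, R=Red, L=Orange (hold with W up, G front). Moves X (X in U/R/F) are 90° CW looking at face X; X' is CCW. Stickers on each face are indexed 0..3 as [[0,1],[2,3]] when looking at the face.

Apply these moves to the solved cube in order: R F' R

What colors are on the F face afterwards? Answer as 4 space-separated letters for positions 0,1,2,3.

Answer: Y O G B

Derivation:
After move 1 (R): R=RRRR U=WGWG F=GYGY D=YBYB B=WBWB
After move 2 (F'): F=YYGG U=WGRR R=BRYR D=OOYB L=OGOW
After move 3 (R): R=YBRR U=WYRG F=YOGB D=OWYW B=RBGB
Query: F face = YOGB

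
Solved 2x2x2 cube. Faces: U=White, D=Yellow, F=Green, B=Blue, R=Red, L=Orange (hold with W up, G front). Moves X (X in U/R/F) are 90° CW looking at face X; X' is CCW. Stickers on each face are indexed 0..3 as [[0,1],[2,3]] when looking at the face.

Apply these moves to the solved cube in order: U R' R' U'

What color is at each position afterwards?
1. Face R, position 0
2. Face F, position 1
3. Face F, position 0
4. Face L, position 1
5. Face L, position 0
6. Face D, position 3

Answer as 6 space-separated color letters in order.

Answer: R G G O G W

Derivation:
After move 1 (U): U=WWWW F=RRGG R=BBRR B=OOBB L=GGOO
After move 2 (R'): R=BRBR U=WBWO F=RWGW D=YRYG B=YOYB
After move 3 (R'): R=RRBB U=WYWY F=RBGO D=YWYW B=GORB
After move 4 (U'): U=YYWW F=GGGO R=RBBB B=RRRB L=GOOO
Query 1: R[0] = R
Query 2: F[1] = G
Query 3: F[0] = G
Query 4: L[1] = O
Query 5: L[0] = G
Query 6: D[3] = W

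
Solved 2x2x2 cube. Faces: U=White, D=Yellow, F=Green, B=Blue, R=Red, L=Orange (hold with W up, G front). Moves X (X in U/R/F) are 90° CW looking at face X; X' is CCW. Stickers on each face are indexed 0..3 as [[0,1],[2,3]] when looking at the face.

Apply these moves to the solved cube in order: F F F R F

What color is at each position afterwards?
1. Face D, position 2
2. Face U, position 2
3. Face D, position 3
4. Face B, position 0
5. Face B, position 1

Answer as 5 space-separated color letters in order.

After move 1 (F): F=GGGG U=WWOO R=WRWR D=RRYY L=OYOY
After move 2 (F): F=GGGG U=WWYY R=OROR D=WWYY L=OROR
After move 3 (F): F=GGGG U=WWRR R=YRYR D=OOYY L=OWOW
After move 4 (R): R=YYRR U=WGRG F=GOGY D=OBYB B=RBWB
After move 5 (F): F=GGYO U=WGWW R=RYGR D=RYYB L=OOOB
Query 1: D[2] = Y
Query 2: U[2] = W
Query 3: D[3] = B
Query 4: B[0] = R
Query 5: B[1] = B

Answer: Y W B R B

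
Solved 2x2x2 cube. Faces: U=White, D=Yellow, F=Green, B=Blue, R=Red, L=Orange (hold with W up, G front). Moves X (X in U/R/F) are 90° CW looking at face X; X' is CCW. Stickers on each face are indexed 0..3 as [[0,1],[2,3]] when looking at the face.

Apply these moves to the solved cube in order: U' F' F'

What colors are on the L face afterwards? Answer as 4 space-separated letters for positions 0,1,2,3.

Answer: B R O G

Derivation:
After move 1 (U'): U=WWWW F=OOGG R=GGRR B=RRBB L=BBOO
After move 2 (F'): F=OGOG U=WWGR R=YGYR D=BOYY L=BWOW
After move 3 (F'): F=GGOO U=WWYY R=OGBR D=WWYY L=BROG
Query: L face = BROG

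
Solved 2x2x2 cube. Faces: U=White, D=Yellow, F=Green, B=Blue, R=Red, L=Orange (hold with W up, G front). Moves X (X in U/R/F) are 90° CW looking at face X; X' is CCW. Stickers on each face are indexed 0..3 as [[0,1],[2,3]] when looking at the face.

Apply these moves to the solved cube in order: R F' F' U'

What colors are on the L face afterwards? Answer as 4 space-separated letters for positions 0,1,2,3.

After move 1 (R): R=RRRR U=WGWG F=GYGY D=YBYB B=WBWB
After move 2 (F'): F=YYGG U=WGRR R=BRYR D=OOYB L=OGOW
After move 3 (F'): F=YGYG U=WGBY R=OROR D=GWYB L=OROR
After move 4 (U'): U=GYWB F=ORYG R=YGOR B=ORWB L=WBOR
Query: L face = WBOR

Answer: W B O R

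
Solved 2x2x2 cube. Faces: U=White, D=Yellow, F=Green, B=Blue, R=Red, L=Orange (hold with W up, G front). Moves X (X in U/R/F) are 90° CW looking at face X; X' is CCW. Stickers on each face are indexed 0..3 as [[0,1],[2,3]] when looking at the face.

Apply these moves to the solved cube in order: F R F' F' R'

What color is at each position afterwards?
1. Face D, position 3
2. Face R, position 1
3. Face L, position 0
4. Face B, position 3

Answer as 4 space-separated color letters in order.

Answer: G R O B

Derivation:
After move 1 (F): F=GGGG U=WWOO R=WRWR D=RRYY L=OYOY
After move 2 (R): R=WWRR U=WGOG F=GRGY D=RBYB B=OBWB
After move 3 (F'): F=RYGG U=WGWR R=BWRR D=YYYB L=OGOO
After move 4 (F'): F=YGRG U=WGBR R=YWYR D=GOYB L=OROW
After move 5 (R'): R=WRYY U=WWBO F=YGRR D=GGYG B=BBOB
Query 1: D[3] = G
Query 2: R[1] = R
Query 3: L[0] = O
Query 4: B[3] = B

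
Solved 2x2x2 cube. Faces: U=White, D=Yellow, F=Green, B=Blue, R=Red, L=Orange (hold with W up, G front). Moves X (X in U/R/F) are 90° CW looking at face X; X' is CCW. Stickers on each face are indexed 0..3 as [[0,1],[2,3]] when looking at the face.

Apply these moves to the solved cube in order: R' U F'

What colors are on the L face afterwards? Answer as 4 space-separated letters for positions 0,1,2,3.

After move 1 (R'): R=RRRR U=WBWB F=GWGW D=YGYG B=YBYB
After move 2 (U): U=WWBB F=RRGW R=YBRR B=OOYB L=GWOO
After move 3 (F'): F=RWRG U=WWYR R=GBYR D=WOYG L=GBOB
Query: L face = GBOB

Answer: G B O B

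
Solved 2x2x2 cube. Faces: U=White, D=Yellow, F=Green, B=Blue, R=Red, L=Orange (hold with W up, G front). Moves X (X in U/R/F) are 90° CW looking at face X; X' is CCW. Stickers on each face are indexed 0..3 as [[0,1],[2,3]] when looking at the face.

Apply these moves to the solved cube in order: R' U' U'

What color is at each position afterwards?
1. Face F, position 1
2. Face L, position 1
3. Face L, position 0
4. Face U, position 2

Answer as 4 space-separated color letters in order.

After move 1 (R'): R=RRRR U=WBWB F=GWGW D=YGYG B=YBYB
After move 2 (U'): U=BBWW F=OOGW R=GWRR B=RRYB L=YBOO
After move 3 (U'): U=BWBW F=YBGW R=OORR B=GWYB L=RROO
Query 1: F[1] = B
Query 2: L[1] = R
Query 3: L[0] = R
Query 4: U[2] = B

Answer: B R R B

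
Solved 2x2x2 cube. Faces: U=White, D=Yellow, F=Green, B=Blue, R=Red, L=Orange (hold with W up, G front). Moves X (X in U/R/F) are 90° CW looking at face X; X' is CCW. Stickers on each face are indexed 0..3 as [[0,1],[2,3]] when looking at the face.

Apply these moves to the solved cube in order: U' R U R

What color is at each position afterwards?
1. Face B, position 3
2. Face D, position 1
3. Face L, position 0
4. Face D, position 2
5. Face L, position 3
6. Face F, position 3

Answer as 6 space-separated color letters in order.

Answer: B W O Y O R

Derivation:
After move 1 (U'): U=WWWW F=OOGG R=GGRR B=RRBB L=BBOO
After move 2 (R): R=RGRG U=WOWG F=OYGY D=YBYR B=WRWB
After move 3 (U): U=WWGO F=RGGY R=WRRG B=BBWB L=OYOO
After move 4 (R): R=RWGR U=WGGY F=RBGR D=YWYB B=OBWB
Query 1: B[3] = B
Query 2: D[1] = W
Query 3: L[0] = O
Query 4: D[2] = Y
Query 5: L[3] = O
Query 6: F[3] = R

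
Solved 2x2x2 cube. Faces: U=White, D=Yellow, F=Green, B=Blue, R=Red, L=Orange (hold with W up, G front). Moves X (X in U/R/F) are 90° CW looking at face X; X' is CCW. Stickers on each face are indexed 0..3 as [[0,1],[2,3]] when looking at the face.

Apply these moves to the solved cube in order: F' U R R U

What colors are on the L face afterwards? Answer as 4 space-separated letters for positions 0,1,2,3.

Answer: Y B O W

Derivation:
After move 1 (F'): F=GGGG U=WWRR R=YRYR D=OOYY L=OWOW
After move 2 (U): U=RWRW F=YRGG R=BBYR B=OWBB L=GGOW
After move 3 (R): R=YBRB U=RRRG F=YOGY D=OBYO B=WWWB
After move 4 (R): R=RYBB U=RORY F=YBGO D=OWYW B=GWRB
After move 5 (U): U=RRYO F=RYGO R=GWBB B=GGRB L=YBOW
Query: L face = YBOW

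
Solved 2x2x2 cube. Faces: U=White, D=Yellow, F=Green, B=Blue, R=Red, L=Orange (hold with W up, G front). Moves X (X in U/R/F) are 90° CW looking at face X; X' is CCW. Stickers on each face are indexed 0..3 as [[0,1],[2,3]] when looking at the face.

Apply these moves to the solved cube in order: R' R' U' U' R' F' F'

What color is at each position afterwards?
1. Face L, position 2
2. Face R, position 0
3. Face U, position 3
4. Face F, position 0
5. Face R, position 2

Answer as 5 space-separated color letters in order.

After move 1 (R'): R=RRRR U=WBWB F=GWGW D=YGYG B=YBYB
After move 2 (R'): R=RRRR U=WYWY F=GBGB D=YWYW B=GBGB
After move 3 (U'): U=YYWW F=OOGB R=GBRR B=RRGB L=GBOO
After move 4 (U'): U=YWYW F=GBGB R=OORR B=GBGB L=RROO
After move 5 (R'): R=OROR U=YGYG F=GWGW D=YBYB B=WBWB
After move 6 (F'): F=WWGG U=YGOO R=BRYR D=ROYB L=RGOY
After move 7 (F'): F=WGWG U=YGBY R=ORRR D=GYYB L=ROOO
Query 1: L[2] = O
Query 2: R[0] = O
Query 3: U[3] = Y
Query 4: F[0] = W
Query 5: R[2] = R

Answer: O O Y W R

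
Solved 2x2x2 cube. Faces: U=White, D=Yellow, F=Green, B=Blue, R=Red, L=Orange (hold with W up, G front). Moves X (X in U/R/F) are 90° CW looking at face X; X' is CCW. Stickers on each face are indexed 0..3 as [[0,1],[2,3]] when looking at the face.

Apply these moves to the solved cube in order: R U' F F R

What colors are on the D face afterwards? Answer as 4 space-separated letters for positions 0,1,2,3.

Answer: W W Y R

Derivation:
After move 1 (R): R=RRRR U=WGWG F=GYGY D=YBYB B=WBWB
After move 2 (U'): U=GGWW F=OOGY R=GYRR B=RRWB L=WBOO
After move 3 (F): F=GOYO U=GGOB R=WYWR D=RGYB L=WYOB
After move 4 (F): F=YGOO U=GGBY R=OYBR D=WWYB L=WROG
After move 5 (R): R=BORY U=GGBO F=YWOB D=WWYR B=YRGB
Query: D face = WWYR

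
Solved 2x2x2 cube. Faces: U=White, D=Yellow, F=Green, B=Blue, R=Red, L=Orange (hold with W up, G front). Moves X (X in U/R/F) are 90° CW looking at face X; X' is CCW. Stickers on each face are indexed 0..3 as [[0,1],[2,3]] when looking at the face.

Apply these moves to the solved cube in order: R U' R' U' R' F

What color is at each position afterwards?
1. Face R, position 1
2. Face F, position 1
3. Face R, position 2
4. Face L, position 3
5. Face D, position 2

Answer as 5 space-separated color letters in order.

After move 1 (R): R=RRRR U=WGWG F=GYGY D=YBYB B=WBWB
After move 2 (U'): U=GGWW F=OOGY R=GYRR B=RRWB L=WBOO
After move 3 (R'): R=YRGR U=GWWR F=OGGW D=YOYY B=BRBB
After move 4 (U'): U=WRGW F=WBGW R=OGGR B=YRBB L=BROO
After move 5 (R'): R=GROG U=WBGY F=WRGW D=YBYW B=YROB
After move 6 (F): F=GWWR U=WBOR R=GRYG D=OGYW L=BYOB
Query 1: R[1] = R
Query 2: F[1] = W
Query 3: R[2] = Y
Query 4: L[3] = B
Query 5: D[2] = Y

Answer: R W Y B Y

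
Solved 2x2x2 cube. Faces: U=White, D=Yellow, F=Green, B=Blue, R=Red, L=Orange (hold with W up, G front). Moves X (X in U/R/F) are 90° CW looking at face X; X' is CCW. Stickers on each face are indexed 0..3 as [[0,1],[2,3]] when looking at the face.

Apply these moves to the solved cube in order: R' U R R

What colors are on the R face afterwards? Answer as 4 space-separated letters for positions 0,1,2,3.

After move 1 (R'): R=RRRR U=WBWB F=GWGW D=YGYG B=YBYB
After move 2 (U): U=WWBB F=RRGW R=YBRR B=OOYB L=GWOO
After move 3 (R): R=RYRB U=WRBW F=RGGG D=YYYO B=BOWB
After move 4 (R): R=RRBY U=WGBG F=RYGO D=YWYB B=WORB
Query: R face = RRBY

Answer: R R B Y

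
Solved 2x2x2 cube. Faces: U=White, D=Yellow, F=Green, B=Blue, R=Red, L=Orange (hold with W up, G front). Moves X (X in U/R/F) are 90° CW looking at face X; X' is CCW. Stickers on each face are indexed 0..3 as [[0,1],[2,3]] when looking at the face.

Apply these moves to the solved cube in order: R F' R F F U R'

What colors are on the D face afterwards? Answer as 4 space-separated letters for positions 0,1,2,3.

Answer: G B Y Y

Derivation:
After move 1 (R): R=RRRR U=WGWG F=GYGY D=YBYB B=WBWB
After move 2 (F'): F=YYGG U=WGRR R=BRYR D=OOYB L=OGOW
After move 3 (R): R=YBRR U=WYRG F=YOGB D=OWYW B=RBGB
After move 4 (F): F=GYBO U=WYWG R=RBGR D=RYYW L=OOOW
After move 5 (F): F=BGOY U=WYWO R=WBGR D=GRYW L=OROY
After move 6 (U): U=WWOY F=WBOY R=RBGR B=ORGB L=BGOY
After move 7 (R'): R=BRRG U=WGOO F=WWOY D=GBYY B=WRRB
Query: D face = GBYY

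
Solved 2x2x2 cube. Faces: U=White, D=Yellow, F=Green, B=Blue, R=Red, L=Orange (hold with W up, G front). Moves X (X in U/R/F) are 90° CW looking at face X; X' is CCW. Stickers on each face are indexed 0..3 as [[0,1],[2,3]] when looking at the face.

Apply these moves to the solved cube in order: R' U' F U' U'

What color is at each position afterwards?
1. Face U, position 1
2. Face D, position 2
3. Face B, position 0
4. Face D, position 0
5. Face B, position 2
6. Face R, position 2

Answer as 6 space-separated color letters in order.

Answer: O Y G R Y W

Derivation:
After move 1 (R'): R=RRRR U=WBWB F=GWGW D=YGYG B=YBYB
After move 2 (U'): U=BBWW F=OOGW R=GWRR B=RRYB L=YBOO
After move 3 (F): F=GOWO U=BBOB R=WWWR D=RGYG L=YYOG
After move 4 (U'): U=BBBO F=YYWO R=GOWR B=WWYB L=RROG
After move 5 (U'): U=BOBB F=RRWO R=YYWR B=GOYB L=WWOG
Query 1: U[1] = O
Query 2: D[2] = Y
Query 3: B[0] = G
Query 4: D[0] = R
Query 5: B[2] = Y
Query 6: R[2] = W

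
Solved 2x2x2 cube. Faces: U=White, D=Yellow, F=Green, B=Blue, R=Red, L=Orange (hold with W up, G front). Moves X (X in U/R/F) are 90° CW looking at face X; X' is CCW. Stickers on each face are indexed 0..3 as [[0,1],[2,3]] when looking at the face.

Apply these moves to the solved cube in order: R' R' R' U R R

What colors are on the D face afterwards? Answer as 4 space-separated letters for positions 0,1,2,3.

After move 1 (R'): R=RRRR U=WBWB F=GWGW D=YGYG B=YBYB
After move 2 (R'): R=RRRR U=WYWY F=GBGB D=YWYW B=GBGB
After move 3 (R'): R=RRRR U=WGWG F=GYGY D=YBYB B=WBWB
After move 4 (U): U=WWGG F=RRGY R=WBRR B=OOWB L=GYOO
After move 5 (R): R=RWRB U=WRGY F=RBGB D=YWYO B=GOWB
After move 6 (R): R=RRBW U=WBGB F=RWGO D=YWYG B=YORB
Query: D face = YWYG

Answer: Y W Y G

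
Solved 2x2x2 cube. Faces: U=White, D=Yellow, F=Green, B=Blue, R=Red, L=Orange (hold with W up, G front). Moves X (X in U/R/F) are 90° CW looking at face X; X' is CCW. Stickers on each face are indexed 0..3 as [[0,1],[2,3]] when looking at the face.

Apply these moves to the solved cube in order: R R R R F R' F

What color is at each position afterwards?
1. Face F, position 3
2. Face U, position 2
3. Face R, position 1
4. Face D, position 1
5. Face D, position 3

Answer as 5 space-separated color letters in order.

After move 1 (R): R=RRRR U=WGWG F=GYGY D=YBYB B=WBWB
After move 2 (R): R=RRRR U=WYWY F=GBGB D=YWYW B=GBGB
After move 3 (R): R=RRRR U=WBWB F=GWGW D=YGYG B=YBYB
After move 4 (R): R=RRRR U=WWWW F=GGGG D=YYYY B=BBBB
After move 5 (F): F=GGGG U=WWOO R=WRWR D=RRYY L=OYOY
After move 6 (R'): R=RRWW U=WBOB F=GWGO D=RGYG B=YBRB
After move 7 (F): F=GGOW U=WBYY R=ORBW D=WRYG L=OROG
Query 1: F[3] = W
Query 2: U[2] = Y
Query 3: R[1] = R
Query 4: D[1] = R
Query 5: D[3] = G

Answer: W Y R R G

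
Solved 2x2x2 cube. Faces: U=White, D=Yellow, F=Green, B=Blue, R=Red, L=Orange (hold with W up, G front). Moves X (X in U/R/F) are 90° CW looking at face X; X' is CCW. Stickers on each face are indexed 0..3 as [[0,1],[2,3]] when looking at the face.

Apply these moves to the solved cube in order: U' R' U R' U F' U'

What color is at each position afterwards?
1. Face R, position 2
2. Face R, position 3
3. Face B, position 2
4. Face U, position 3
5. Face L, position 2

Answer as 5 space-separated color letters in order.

After move 1 (U'): U=WWWW F=OOGG R=GGRR B=RRBB L=BBOO
After move 2 (R'): R=GRGR U=WBWR F=OWGW D=YOYG B=YRYB
After move 3 (U): U=WWRB F=GRGW R=YRGR B=BBYB L=OWOO
After move 4 (R'): R=RRYG U=WYRB F=GWGB D=YRYW B=GBOB
After move 5 (U): U=RWBY F=RRGB R=GBYG B=OWOB L=GWOO
After move 6 (F'): F=RBRG U=RWGY R=RBYG D=WOYW L=GYOB
After move 7 (U'): U=WYRG F=GYRG R=RBYG B=RBOB L=OWOB
Query 1: R[2] = Y
Query 2: R[3] = G
Query 3: B[2] = O
Query 4: U[3] = G
Query 5: L[2] = O

Answer: Y G O G O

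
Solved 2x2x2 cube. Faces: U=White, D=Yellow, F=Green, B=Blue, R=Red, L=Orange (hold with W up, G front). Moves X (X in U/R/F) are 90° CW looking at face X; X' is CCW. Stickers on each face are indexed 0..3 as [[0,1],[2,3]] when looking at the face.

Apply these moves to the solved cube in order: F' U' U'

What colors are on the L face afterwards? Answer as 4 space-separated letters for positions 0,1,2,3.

Answer: Y R O W

Derivation:
After move 1 (F'): F=GGGG U=WWRR R=YRYR D=OOYY L=OWOW
After move 2 (U'): U=WRWR F=OWGG R=GGYR B=YRBB L=BBOW
After move 3 (U'): U=RRWW F=BBGG R=OWYR B=GGBB L=YROW
Query: L face = YROW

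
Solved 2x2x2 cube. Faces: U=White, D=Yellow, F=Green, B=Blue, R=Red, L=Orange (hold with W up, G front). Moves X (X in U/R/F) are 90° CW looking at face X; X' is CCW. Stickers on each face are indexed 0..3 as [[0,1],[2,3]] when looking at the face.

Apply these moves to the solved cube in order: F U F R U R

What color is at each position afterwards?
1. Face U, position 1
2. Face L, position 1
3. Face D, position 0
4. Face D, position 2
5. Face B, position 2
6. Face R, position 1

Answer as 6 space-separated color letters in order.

After move 1 (F): F=GGGG U=WWOO R=WRWR D=RRYY L=OYOY
After move 2 (U): U=OWOW F=WRGG R=BBWR B=OYBB L=GGOY
After move 3 (F): F=GWGR U=OWYG R=OBWR D=WBYY L=GROR
After move 4 (R): R=WORB U=OWYR F=GBGY D=WBYO B=GYWB
After move 5 (U): U=YORW F=WOGY R=GYRB B=GRWB L=GBOR
After move 6 (R): R=RGBY U=YORY F=WBGO D=WWYG B=WROB
Query 1: U[1] = O
Query 2: L[1] = B
Query 3: D[0] = W
Query 4: D[2] = Y
Query 5: B[2] = O
Query 6: R[1] = G

Answer: O B W Y O G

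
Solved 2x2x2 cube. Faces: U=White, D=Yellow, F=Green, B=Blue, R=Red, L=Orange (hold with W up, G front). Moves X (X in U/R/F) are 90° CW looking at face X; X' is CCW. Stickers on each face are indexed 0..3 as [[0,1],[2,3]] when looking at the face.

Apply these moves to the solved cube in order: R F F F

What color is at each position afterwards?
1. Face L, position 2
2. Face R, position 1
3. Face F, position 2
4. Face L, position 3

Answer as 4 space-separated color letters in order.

After move 1 (R): R=RRRR U=WGWG F=GYGY D=YBYB B=WBWB
After move 2 (F): F=GGYY U=WGOO R=WRGR D=RRYB L=OYOB
After move 3 (F): F=YGYG U=WGBY R=OROR D=GWYB L=OROR
After move 4 (F): F=YYGG U=WGRR R=BRYR D=OOYB L=OGOW
Query 1: L[2] = O
Query 2: R[1] = R
Query 3: F[2] = G
Query 4: L[3] = W

Answer: O R G W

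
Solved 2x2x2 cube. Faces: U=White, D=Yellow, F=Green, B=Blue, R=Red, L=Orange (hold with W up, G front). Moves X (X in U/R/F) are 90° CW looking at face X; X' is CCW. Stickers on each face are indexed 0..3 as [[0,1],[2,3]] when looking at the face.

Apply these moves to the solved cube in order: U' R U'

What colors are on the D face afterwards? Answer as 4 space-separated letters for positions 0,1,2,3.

After move 1 (U'): U=WWWW F=OOGG R=GGRR B=RRBB L=BBOO
After move 2 (R): R=RGRG U=WOWG F=OYGY D=YBYR B=WRWB
After move 3 (U'): U=OGWW F=BBGY R=OYRG B=RGWB L=WROO
Query: D face = YBYR

Answer: Y B Y R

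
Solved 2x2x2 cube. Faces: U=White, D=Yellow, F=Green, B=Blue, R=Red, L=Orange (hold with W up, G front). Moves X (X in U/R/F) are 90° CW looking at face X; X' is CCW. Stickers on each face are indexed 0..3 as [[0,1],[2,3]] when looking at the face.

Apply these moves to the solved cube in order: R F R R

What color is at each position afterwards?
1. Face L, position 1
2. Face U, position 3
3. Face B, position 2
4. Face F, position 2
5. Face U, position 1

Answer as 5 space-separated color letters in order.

After move 1 (R): R=RRRR U=WGWG F=GYGY D=YBYB B=WBWB
After move 2 (F): F=GGYY U=WGOO R=WRGR D=RRYB L=OYOB
After move 3 (R): R=GWRR U=WGOY F=GRYB D=RWYW B=OBGB
After move 4 (R): R=RGRW U=WROB F=GWYW D=RGYO B=YBGB
Query 1: L[1] = Y
Query 2: U[3] = B
Query 3: B[2] = G
Query 4: F[2] = Y
Query 5: U[1] = R

Answer: Y B G Y R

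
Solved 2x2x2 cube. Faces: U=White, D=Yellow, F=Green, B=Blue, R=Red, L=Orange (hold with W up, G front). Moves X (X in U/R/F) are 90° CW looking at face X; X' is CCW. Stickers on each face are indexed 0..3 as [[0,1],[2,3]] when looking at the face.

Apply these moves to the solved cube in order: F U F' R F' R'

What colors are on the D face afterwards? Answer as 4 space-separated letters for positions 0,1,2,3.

After move 1 (F): F=GGGG U=WWOO R=WRWR D=RRYY L=OYOY
After move 2 (U): U=OWOW F=WRGG R=BBWR B=OYBB L=GGOY
After move 3 (F'): F=RGWG U=OWBW R=RBRR D=GYYY L=GWOO
After move 4 (R): R=RRRB U=OGBG F=RYWY D=GBYO B=WYWB
After move 5 (F'): F=YYRW U=OGRR R=BRGB D=WOYO L=GGOB
After move 6 (R'): R=RBBG U=OWRW F=YGRR D=WYYW B=OYOB
Query: D face = WYYW

Answer: W Y Y W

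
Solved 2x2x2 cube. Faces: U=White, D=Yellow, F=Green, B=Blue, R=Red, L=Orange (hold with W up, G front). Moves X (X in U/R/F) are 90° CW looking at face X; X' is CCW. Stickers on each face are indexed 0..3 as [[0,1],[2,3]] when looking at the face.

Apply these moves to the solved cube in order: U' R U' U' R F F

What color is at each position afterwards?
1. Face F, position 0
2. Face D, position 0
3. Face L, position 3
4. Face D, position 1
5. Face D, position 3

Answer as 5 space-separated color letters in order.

Answer: R Y R O O

Derivation:
After move 1 (U'): U=WWWW F=OOGG R=GGRR B=RRBB L=BBOO
After move 2 (R): R=RGRG U=WOWG F=OYGY D=YBYR B=WRWB
After move 3 (U'): U=OGWW F=BBGY R=OYRG B=RGWB L=WROO
After move 4 (U'): U=GWOW F=WRGY R=BBRG B=OYWB L=RGOO
After move 5 (R): R=RBGB U=GROY F=WBGR D=YWYO B=WYWB
After move 6 (F): F=GWRB U=GROG R=OBYB D=GRYO L=RYOW
After move 7 (F): F=RGBW U=GRWY R=OBGB D=YOYO L=RGOR
Query 1: F[0] = R
Query 2: D[0] = Y
Query 3: L[3] = R
Query 4: D[1] = O
Query 5: D[3] = O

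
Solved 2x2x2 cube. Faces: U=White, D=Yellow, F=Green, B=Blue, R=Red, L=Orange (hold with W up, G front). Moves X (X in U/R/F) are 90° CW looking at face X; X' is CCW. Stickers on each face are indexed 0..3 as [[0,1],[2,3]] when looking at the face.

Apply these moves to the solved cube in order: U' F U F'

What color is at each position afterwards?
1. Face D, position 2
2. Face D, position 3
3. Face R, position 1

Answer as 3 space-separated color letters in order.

After move 1 (U'): U=WWWW F=OOGG R=GGRR B=RRBB L=BBOO
After move 2 (F): F=GOGO U=WWOB R=WGWR D=RGYY L=BYOY
After move 3 (U): U=OWBW F=WGGO R=RRWR B=BYBB L=GOOY
After move 4 (F'): F=GOWG U=OWRW R=GRRR D=OYYY L=GWOB
Query 1: D[2] = Y
Query 2: D[3] = Y
Query 3: R[1] = R

Answer: Y Y R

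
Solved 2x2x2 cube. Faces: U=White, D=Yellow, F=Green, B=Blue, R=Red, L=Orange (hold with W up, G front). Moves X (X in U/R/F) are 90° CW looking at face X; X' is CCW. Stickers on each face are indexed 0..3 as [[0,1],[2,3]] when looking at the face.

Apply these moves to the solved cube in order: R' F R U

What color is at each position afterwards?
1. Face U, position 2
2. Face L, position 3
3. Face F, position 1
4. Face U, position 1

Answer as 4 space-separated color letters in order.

Answer: W G W W

Derivation:
After move 1 (R'): R=RRRR U=WBWB F=GWGW D=YGYG B=YBYB
After move 2 (F): F=GGWW U=WBOO R=WRBR D=RRYG L=OYOG
After move 3 (R): R=BWRR U=WGOW F=GRWG D=RYYY B=OBBB
After move 4 (U): U=OWWG F=BWWG R=OBRR B=OYBB L=GROG
Query 1: U[2] = W
Query 2: L[3] = G
Query 3: F[1] = W
Query 4: U[1] = W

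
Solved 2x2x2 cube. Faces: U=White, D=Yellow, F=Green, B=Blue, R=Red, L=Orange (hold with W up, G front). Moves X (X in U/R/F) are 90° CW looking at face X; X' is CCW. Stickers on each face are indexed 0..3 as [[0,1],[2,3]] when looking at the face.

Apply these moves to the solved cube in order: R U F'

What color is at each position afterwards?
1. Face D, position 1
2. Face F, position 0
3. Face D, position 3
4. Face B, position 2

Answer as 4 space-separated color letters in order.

Answer: O R B W

Derivation:
After move 1 (R): R=RRRR U=WGWG F=GYGY D=YBYB B=WBWB
After move 2 (U): U=WWGG F=RRGY R=WBRR B=OOWB L=GYOO
After move 3 (F'): F=RYRG U=WWWR R=BBYR D=YOYB L=GGOG
Query 1: D[1] = O
Query 2: F[0] = R
Query 3: D[3] = B
Query 4: B[2] = W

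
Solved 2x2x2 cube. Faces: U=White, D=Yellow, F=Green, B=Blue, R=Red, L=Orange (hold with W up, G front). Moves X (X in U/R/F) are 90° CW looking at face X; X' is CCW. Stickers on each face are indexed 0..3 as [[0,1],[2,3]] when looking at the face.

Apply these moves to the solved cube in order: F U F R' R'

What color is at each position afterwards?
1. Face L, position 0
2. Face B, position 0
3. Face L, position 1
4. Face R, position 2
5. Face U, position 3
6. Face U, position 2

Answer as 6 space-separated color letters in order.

Answer: G R R B Y Y

Derivation:
After move 1 (F): F=GGGG U=WWOO R=WRWR D=RRYY L=OYOY
After move 2 (U): U=OWOW F=WRGG R=BBWR B=OYBB L=GGOY
After move 3 (F): F=GWGR U=OWYG R=OBWR D=WBYY L=GROR
After move 4 (R'): R=BROW U=OBYO F=GWGG D=WWYR B=YYBB
After move 5 (R'): R=RWBO U=OBYY F=GBGO D=WWYG B=RYWB
Query 1: L[0] = G
Query 2: B[0] = R
Query 3: L[1] = R
Query 4: R[2] = B
Query 5: U[3] = Y
Query 6: U[2] = Y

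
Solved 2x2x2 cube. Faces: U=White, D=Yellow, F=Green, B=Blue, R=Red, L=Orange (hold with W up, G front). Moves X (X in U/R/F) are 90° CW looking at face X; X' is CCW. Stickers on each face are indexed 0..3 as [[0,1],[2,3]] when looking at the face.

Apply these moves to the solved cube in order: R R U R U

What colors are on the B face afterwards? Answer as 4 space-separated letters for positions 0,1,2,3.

Answer: G B W B

Derivation:
After move 1 (R): R=RRRR U=WGWG F=GYGY D=YBYB B=WBWB
After move 2 (R): R=RRRR U=WYWY F=GBGB D=YWYW B=GBGB
After move 3 (U): U=WWYY F=RRGB R=GBRR B=OOGB L=GBOO
After move 4 (R): R=RGRB U=WRYB F=RWGW D=YGYO B=YOWB
After move 5 (U): U=YWBR F=RGGW R=YORB B=GBWB L=RWOO
Query: B face = GBWB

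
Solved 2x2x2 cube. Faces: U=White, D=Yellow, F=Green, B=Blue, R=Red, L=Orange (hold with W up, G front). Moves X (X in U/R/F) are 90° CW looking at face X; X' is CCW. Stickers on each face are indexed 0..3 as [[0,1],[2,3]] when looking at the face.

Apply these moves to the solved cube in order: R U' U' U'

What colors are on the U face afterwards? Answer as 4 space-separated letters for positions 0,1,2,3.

Answer: W W G G

Derivation:
After move 1 (R): R=RRRR U=WGWG F=GYGY D=YBYB B=WBWB
After move 2 (U'): U=GGWW F=OOGY R=GYRR B=RRWB L=WBOO
After move 3 (U'): U=GWGW F=WBGY R=OORR B=GYWB L=RROO
After move 4 (U'): U=WWGG F=RRGY R=WBRR B=OOWB L=GYOO
Query: U face = WWGG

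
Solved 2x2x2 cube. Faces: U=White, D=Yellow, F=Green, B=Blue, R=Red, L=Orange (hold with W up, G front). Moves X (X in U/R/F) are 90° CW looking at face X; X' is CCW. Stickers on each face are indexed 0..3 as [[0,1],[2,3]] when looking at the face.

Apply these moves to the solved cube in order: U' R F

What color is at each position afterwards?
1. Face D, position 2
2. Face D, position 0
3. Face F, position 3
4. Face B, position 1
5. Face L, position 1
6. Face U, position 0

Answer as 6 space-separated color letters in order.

After move 1 (U'): U=WWWW F=OOGG R=GGRR B=RRBB L=BBOO
After move 2 (R): R=RGRG U=WOWG F=OYGY D=YBYR B=WRWB
After move 3 (F): F=GOYY U=WOOB R=WGGG D=RRYR L=BYOB
Query 1: D[2] = Y
Query 2: D[0] = R
Query 3: F[3] = Y
Query 4: B[1] = R
Query 5: L[1] = Y
Query 6: U[0] = W

Answer: Y R Y R Y W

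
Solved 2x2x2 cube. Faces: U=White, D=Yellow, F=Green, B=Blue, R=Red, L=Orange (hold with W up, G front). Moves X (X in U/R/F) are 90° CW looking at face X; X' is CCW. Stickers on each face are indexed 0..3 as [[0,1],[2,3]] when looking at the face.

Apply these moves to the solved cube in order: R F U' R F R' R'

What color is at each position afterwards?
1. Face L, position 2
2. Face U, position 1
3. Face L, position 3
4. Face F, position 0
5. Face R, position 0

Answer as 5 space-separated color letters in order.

After move 1 (R): R=RRRR U=WGWG F=GYGY D=YBYB B=WBWB
After move 2 (F): F=GGYY U=WGOO R=WRGR D=RRYB L=OYOB
After move 3 (U'): U=GOWO F=OYYY R=GGGR B=WRWB L=WBOB
After move 4 (R): R=GGRG U=GYWY F=ORYB D=RWYW B=OROB
After move 5 (F): F=YOBR U=GYBB R=WGYG D=RGYW L=WROW
After move 6 (R'): R=GGWY U=GOBO F=YYBB D=ROYR B=WRGB
After move 7 (R'): R=GYGW U=GGBW F=YOBO D=RYYB B=RROB
Query 1: L[2] = O
Query 2: U[1] = G
Query 3: L[3] = W
Query 4: F[0] = Y
Query 5: R[0] = G

Answer: O G W Y G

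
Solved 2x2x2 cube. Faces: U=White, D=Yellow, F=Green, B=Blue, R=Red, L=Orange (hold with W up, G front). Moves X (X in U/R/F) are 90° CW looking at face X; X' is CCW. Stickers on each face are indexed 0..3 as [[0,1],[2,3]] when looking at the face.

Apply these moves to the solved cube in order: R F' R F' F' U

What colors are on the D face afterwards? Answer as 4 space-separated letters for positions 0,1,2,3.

Answer: G R Y W

Derivation:
After move 1 (R): R=RRRR U=WGWG F=GYGY D=YBYB B=WBWB
After move 2 (F'): F=YYGG U=WGRR R=BRYR D=OOYB L=OGOW
After move 3 (R): R=YBRR U=WYRG F=YOGB D=OWYW B=RBGB
After move 4 (F'): F=OBYG U=WYYR R=WBOR D=GWYW L=OGOR
After move 5 (F'): F=BGOY U=WYWO R=WBGR D=GRYW L=OROY
After move 6 (U): U=WWOY F=WBOY R=RBGR B=ORGB L=BGOY
Query: D face = GRYW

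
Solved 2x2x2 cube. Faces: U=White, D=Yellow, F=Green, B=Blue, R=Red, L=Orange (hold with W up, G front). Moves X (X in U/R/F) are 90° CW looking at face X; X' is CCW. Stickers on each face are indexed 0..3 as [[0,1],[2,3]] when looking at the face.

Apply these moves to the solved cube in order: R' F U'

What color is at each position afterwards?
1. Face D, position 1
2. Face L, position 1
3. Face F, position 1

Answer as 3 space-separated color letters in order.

Answer: R B Y

Derivation:
After move 1 (R'): R=RRRR U=WBWB F=GWGW D=YGYG B=YBYB
After move 2 (F): F=GGWW U=WBOO R=WRBR D=RRYG L=OYOG
After move 3 (U'): U=BOWO F=OYWW R=GGBR B=WRYB L=YBOG
Query 1: D[1] = R
Query 2: L[1] = B
Query 3: F[1] = Y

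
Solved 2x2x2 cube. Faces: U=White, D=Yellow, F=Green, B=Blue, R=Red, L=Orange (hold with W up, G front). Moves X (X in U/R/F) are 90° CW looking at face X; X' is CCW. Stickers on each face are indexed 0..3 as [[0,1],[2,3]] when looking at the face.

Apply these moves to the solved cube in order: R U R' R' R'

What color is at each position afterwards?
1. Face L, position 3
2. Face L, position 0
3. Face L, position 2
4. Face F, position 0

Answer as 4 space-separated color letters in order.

Answer: O G O R

Derivation:
After move 1 (R): R=RRRR U=WGWG F=GYGY D=YBYB B=WBWB
After move 2 (U): U=WWGG F=RRGY R=WBRR B=OOWB L=GYOO
After move 3 (R'): R=BRWR U=WWGO F=RWGG D=YRYY B=BOBB
After move 4 (R'): R=RRBW U=WBGB F=RWGO D=YWYG B=YORB
After move 5 (R'): R=RWRB U=WRGY F=RBGB D=YWYO B=GOWB
Query 1: L[3] = O
Query 2: L[0] = G
Query 3: L[2] = O
Query 4: F[0] = R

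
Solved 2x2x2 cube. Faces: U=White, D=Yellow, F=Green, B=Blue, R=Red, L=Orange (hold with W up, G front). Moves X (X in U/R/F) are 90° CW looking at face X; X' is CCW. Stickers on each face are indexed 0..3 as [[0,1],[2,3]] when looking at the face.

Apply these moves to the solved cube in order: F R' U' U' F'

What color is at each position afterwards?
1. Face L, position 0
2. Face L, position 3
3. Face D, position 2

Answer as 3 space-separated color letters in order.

Answer: R B Y

Derivation:
After move 1 (F): F=GGGG U=WWOO R=WRWR D=RRYY L=OYOY
After move 2 (R'): R=RRWW U=WBOB F=GWGO D=RGYG B=YBRB
After move 3 (U'): U=BBWO F=OYGO R=GWWW B=RRRB L=YBOY
After move 4 (U'): U=BOBW F=YBGO R=OYWW B=GWRB L=RROY
After move 5 (F'): F=BOYG U=BOOW R=GYRW D=RYYG L=RWOB
Query 1: L[0] = R
Query 2: L[3] = B
Query 3: D[2] = Y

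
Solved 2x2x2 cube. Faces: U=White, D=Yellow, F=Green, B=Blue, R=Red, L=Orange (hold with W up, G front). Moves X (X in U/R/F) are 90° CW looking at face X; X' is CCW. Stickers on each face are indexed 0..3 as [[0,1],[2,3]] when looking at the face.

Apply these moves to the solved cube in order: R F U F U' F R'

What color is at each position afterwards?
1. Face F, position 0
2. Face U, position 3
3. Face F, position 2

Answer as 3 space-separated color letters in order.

After move 1 (R): R=RRRR U=WGWG F=GYGY D=YBYB B=WBWB
After move 2 (F): F=GGYY U=WGOO R=WRGR D=RRYB L=OYOB
After move 3 (U): U=OWOG F=WRYY R=WBGR B=OYWB L=GGOB
After move 4 (F): F=YWYR U=OWBG R=OBGR D=GWYB L=GROR
After move 5 (U'): U=WGOB F=GRYR R=YWGR B=OBWB L=OYOR
After move 6 (F): F=YGRR U=WGRY R=OWBR D=GYYB L=OGOW
After move 7 (R'): R=WROB U=WWRO F=YGRY D=GGYR B=BBYB
Query 1: F[0] = Y
Query 2: U[3] = O
Query 3: F[2] = R

Answer: Y O R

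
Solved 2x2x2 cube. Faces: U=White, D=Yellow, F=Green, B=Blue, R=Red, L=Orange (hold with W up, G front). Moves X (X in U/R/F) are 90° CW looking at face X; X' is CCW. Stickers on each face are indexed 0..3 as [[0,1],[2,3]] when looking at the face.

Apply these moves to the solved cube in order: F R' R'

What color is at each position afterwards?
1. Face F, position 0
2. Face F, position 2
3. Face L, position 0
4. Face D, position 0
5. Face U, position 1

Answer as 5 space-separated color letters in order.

Answer: G G O R R

Derivation:
After move 1 (F): F=GGGG U=WWOO R=WRWR D=RRYY L=OYOY
After move 2 (R'): R=RRWW U=WBOB F=GWGO D=RGYG B=YBRB
After move 3 (R'): R=RWRW U=WROY F=GBGB D=RWYO B=GBGB
Query 1: F[0] = G
Query 2: F[2] = G
Query 3: L[0] = O
Query 4: D[0] = R
Query 5: U[1] = R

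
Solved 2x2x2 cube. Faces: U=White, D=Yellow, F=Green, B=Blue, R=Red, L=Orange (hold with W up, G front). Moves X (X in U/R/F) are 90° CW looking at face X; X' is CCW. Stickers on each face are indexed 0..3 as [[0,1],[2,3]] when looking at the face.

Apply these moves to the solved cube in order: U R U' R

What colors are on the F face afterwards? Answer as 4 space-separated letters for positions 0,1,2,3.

Answer: G B G O

Derivation:
After move 1 (U): U=WWWW F=RRGG R=BBRR B=OOBB L=GGOO
After move 2 (R): R=RBRB U=WRWG F=RYGY D=YBYO B=WOWB
After move 3 (U'): U=RGWW F=GGGY R=RYRB B=RBWB L=WOOO
After move 4 (R): R=RRBY U=RGWY F=GBGO D=YWYR B=WBGB
Query: F face = GBGO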